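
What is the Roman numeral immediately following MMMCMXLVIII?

MMMCMXLVIII = 3948, so the next integer is 3948 + 1 = 3949

MMMCMXLIX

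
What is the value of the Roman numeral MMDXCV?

MMDXCV: M=1000, M=1000, D=500, XC=90, V=5
1000 + 1000 + 500 + 90 + 5 = 2595

2595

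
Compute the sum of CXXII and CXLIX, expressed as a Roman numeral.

CXXII = 122
CXLIX = 149
122 + 149 = 271

CCLXXI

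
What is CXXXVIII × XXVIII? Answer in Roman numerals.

CXXXVIII = 138
XXVIII = 28
138 × 28 = 3864

MMMDCCCLXIV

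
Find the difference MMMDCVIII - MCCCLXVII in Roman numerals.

MMMDCVIII = 3608
MCCCLXVII = 1367
3608 - 1367 = 2241

MMCCXLI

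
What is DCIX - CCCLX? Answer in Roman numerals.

DCIX = 609
CCCLX = 360
609 - 360 = 249

CCXLIX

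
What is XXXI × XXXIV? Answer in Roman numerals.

XXXI = 31
XXXIV = 34
31 × 34 = 1054

MLIV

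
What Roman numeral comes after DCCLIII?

DCCLIII = 753; next is 754

DCCLIV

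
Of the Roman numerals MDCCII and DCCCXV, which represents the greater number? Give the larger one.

MDCCII = 1702
DCCCXV = 815
1702 is larger

MDCCII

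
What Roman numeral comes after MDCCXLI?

MDCCXLI = 1741, so the next integer is 1741 + 1 = 1742

MDCCXLII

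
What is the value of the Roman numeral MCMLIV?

MCMLIV: M=1000, CM=900, L=50, IV=4
1000 + 900 + 50 + 4 = 1954

1954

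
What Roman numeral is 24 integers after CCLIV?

CCLIV = 254
254 + 24 = 278

CCLXXVIII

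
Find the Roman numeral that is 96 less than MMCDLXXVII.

MMCDLXXVII = 2477
2477 - 96 = 2381

MMCCCLXXXI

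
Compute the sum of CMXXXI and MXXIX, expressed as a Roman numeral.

CMXXXI = 931
MXXIX = 1029
931 + 1029 = 1960

MCMLX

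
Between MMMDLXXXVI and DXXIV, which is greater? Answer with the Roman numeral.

MMMDLXXXVI = 3586
DXXIV = 524
3586 is larger

MMMDLXXXVI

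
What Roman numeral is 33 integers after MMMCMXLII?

MMMCMXLII = 3942
3942 + 33 = 3975

MMMCMLXXV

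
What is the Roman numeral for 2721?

Convert 2721 to Roman numerals:
  2721 contains 2×1000 (MM)
  721 contains 1×500 (D)
  221 contains 2×100 (CC)
  21 contains 2×10 (XX)
  1 contains 1×1 (I)

MMDCCXXI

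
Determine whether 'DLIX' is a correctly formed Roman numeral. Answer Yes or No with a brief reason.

'DLIX': Check the rules: uses only the symbols I, V, X, L, C, D, M; no symbol is repeated more than three times in a row; V, L and D each appear at most once; the only place a smaller symbol precedes a larger one is the allowed subtractive pair IX, the symbol right after such a pair (if any) is smaller than the pair's first symbol, and otherwise the values never increase from left to right. Value: D (500) + L (50) + IX (9) = 559. So it is a valid standard Roman numeral.

Yes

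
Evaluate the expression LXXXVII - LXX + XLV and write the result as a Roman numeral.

LXXXVII = 87, LXX = 70, XLV = 45
87 - 70 = 17
17 + 45 = 62

LXII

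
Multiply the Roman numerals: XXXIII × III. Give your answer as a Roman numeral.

XXXIII = 33
III = 3
33 × 3 = 99

XCIX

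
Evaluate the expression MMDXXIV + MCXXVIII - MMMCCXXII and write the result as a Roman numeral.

MMDXXIV = 2524, MCXXVIII = 1128, MMMCCXXII = 3222
2524 + 1128 = 3652
3652 - 3222 = 430

CDXXX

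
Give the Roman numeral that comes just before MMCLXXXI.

MMCLXXXI = 2181; previous is 2180

MMCLXXX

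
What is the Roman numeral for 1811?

Convert 1811 to Roman numerals:
  1811 contains 1×1000 (M)
  811 contains 1×500 (D)
  311 contains 3×100 (CCC)
  11 contains 1×10 (X)
  1 contains 1×1 (I)

MDCCCXI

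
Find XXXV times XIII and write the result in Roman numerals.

XXXV = 35
XIII = 13
35 × 13 = 455

CDLV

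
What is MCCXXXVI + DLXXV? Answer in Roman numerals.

MCCXXXVI = 1236
DLXXV = 575
1236 + 575 = 1811

MDCCCXI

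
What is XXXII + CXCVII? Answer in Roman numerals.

XXXII = 32
CXCVII = 197
32 + 197 = 229

CCXXIX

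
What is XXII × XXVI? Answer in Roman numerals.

XXII = 22
XXVI = 26
22 × 26 = 572

DLXXII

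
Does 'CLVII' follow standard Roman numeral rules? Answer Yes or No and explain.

'CLVII': Check the rules: uses only the symbols I, V, X, L, C, D, M; no symbol is repeated more than three times in a row; V, L and D each appear at most once; no smaller symbol precedes a larger one (values never increase from left to right). Value: C (100) + L (50) + V (5) + I (1) + I (1) = 157. So it is a valid standard Roman numeral.

Yes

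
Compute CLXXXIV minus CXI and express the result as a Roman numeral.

CLXXXIV = 184
CXI = 111
184 - 111 = 73

LXXIII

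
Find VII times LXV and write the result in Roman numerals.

VII = 7
LXV = 65
7 × 65 = 455

CDLV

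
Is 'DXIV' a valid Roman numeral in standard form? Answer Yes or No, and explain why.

'DXIV': Check the rules: uses only the symbols I, V, X, L, C, D, M; no symbol is repeated more than three times in a row; V, L and D each appear at most once; the only place a smaller symbol precedes a larger one is the allowed subtractive pair IV, the symbol right after such a pair (if any) is smaller than the pair's first symbol, and otherwise the values never increase from left to right. Value: D (500) + X (10) + IV (4) = 514. So it is a valid standard Roman numeral.

Yes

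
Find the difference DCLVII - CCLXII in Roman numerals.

DCLVII = 657
CCLXII = 262
657 - 262 = 395

CCCXCV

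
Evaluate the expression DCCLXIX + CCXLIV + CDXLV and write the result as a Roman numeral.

DCCLXIX = 769, CCXLIV = 244, CDXLV = 445
769 + 244 = 1013
1013 + 445 = 1458

MCDLVIII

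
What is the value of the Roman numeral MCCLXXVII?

MCCLXXVII: M=1000, C=100, C=100, L=50, X=10, X=10, V=5, I=1, I=1
1000 + 100 + 100 + 50 + 10 + 10 + 5 + 1 + 1 = 1277

1277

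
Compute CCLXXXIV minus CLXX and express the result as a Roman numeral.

CCLXXXIV = 284
CLXX = 170
284 - 170 = 114

CXIV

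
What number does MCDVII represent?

MCDVII: M=1000, CD=400, V=5, I=1, I=1
1000 + 400 + 5 + 1 + 1 = 1407

1407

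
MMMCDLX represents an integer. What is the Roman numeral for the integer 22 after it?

MMMCDLX = 3460
3460 + 22 = 3482

MMMCDLXXXII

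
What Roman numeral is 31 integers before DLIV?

DLIV = 554
554 - 31 = 523

DXXIII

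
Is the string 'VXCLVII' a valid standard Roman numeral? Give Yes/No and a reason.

'VXCLVII': V should not appear more than once

No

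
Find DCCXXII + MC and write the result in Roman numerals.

DCCXXII = 722
MC = 1100
722 + 1100 = 1822

MDCCCXXII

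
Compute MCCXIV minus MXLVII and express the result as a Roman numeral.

MCCXIV = 1214
MXLVII = 1047
1214 - 1047 = 167

CLXVII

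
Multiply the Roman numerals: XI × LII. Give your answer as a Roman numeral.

XI = 11
LII = 52
11 × 52 = 572

DLXXII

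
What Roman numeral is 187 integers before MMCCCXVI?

MMCCCXVI = 2316
2316 - 187 = 2129

MMCXXIX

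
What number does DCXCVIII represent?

DCXCVIII: D=500, C=100, XC=90, V=5, I=1, I=1, I=1
500 + 100 + 90 + 5 + 1 + 1 + 1 = 698

698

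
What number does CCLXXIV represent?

CCLXXIV: C=100, C=100, L=50, X=10, X=10, IV=4
100 + 100 + 50 + 10 + 10 + 4 = 274

274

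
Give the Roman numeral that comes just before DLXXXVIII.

DLXXXVIII = 588; previous is 587

DLXXXVII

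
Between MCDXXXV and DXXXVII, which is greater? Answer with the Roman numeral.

MCDXXXV = 1435
DXXXVII = 537
1435 is larger

MCDXXXV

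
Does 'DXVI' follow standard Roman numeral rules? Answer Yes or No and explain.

'DXVI': Check the rules: uses only the symbols I, V, X, L, C, D, M; no symbol is repeated more than three times in a row; V, L and D each appear at most once; no smaller symbol precedes a larger one (values never increase from left to right). Value: D (500) + X (10) + V (5) + I (1) = 516. So it is a valid standard Roman numeral.

Yes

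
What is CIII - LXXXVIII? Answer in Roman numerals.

CIII = 103
LXXXVIII = 88
103 - 88 = 15

XV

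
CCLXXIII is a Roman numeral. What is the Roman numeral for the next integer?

CCLXXIII = 273; next is 274

CCLXXIV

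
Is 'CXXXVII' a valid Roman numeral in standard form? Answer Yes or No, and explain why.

'CXXXVII': Check the rules: uses only the symbols I, V, X, L, C, D, M; no symbol is repeated more than three times in a row; V, L and D each appear at most once; no smaller symbol precedes a larger one (values never increase from left to right). Value: C (100) + X (10) + X (10) + X (10) + V (5) + I (1) + I (1) = 137. So it is a valid standard Roman numeral.

Yes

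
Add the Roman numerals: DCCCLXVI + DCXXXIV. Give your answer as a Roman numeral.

DCCCLXVI = 866
DCXXXIV = 634
866 + 634 = 1500

MD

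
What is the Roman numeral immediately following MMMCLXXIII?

MMMCLXXIII = 3173; next is 3174

MMMCLXXIV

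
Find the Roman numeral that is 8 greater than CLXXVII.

CLXXVII = 177
177 + 8 = 185

CLXXXV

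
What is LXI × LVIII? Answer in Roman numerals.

LXI = 61
LVIII = 58
61 × 58 = 3538

MMMDXXXVIII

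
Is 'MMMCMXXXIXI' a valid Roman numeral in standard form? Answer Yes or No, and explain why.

'MMMCMXXXIXI': I cannot come right after the subtractive pair IX: once I is subtracted in IX, the next symbol must be smaller than I

No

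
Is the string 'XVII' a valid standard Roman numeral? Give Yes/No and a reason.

'XVII': Check the rules: uses only the symbols I, V, X, L, C, D, M; no symbol is repeated more than three times in a row; V, L and D each appear at most once; no smaller symbol precedes a larger one (values never increase from left to right). Value: X (10) + V (5) + I (1) + I (1) = 17. So it is a valid standard Roman numeral.

Yes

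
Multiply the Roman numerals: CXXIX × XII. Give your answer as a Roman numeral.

CXXIX = 129
XII = 12
129 × 12 = 1548

MDXLVIII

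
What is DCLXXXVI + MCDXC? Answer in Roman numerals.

DCLXXXVI = 686
MCDXC = 1490
686 + 1490 = 2176

MMCLXXVI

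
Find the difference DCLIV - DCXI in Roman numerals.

DCLIV = 654
DCXI = 611
654 - 611 = 43

XLIII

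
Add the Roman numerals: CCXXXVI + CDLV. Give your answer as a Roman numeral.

CCXXXVI = 236
CDLV = 455
236 + 455 = 691

DCXCI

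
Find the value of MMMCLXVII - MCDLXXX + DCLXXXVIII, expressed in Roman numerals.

MMMCLXVII = 3167, MCDLXXX = 1480, DCLXXXVIII = 688
3167 - 1480 = 1687
1687 + 688 = 2375

MMCCCLXXV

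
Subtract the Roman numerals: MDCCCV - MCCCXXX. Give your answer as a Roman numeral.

MDCCCV = 1805
MCCCXXX = 1330
1805 - 1330 = 475

CDLXXV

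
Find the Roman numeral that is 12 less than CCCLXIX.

CCCLXIX = 369
369 - 12 = 357

CCCLVII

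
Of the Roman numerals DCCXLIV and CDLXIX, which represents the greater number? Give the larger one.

DCCXLIV = 744
CDLXIX = 469
744 is larger

DCCXLIV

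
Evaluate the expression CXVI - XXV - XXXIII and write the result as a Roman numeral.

CXVI = 116, XXV = 25, XXXIII = 33
116 - 25 = 91
91 - 33 = 58

LVIII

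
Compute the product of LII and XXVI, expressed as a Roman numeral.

LII = 52
XXVI = 26
52 × 26 = 1352

MCCCLII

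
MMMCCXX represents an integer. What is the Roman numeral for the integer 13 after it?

MMMCCXX = 3220
3220 + 13 = 3233

MMMCCXXXIII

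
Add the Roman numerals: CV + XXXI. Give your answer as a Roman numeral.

CV = 105
XXXI = 31
105 + 31 = 136

CXXXVI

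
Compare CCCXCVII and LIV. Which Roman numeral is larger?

CCCXCVII = 397
LIV = 54
397 is larger

CCCXCVII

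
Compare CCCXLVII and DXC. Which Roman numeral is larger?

CCCXLVII = 347
DXC = 590
590 is larger

DXC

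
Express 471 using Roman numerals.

Convert 471 to Roman numerals:
  471 contains 1×400 (CD)
  71 contains 1×50 (L)
  21 contains 2×10 (XX)
  1 contains 1×1 (I)

CDLXXI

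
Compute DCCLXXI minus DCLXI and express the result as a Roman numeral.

DCCLXXI = 771
DCLXI = 661
771 - 661 = 110

CX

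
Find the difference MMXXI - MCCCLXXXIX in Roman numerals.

MMXXI = 2021
MCCCLXXXIX = 1389
2021 - 1389 = 632

DCXXXII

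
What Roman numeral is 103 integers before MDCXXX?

MDCXXX = 1630
1630 - 103 = 1527

MDXXVII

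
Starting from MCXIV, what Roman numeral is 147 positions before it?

MCXIV = 1114
1114 - 147 = 967

CMLXVII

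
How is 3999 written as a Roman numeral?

Convert 3999 to Roman numerals:
  3999 contains 3×1000 (MMM)
  999 contains 1×900 (CM)
  99 contains 1×90 (XC)
  9 contains 1×9 (IX)

MMMCMXCIX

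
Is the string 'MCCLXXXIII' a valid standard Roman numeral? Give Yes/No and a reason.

'MCCLXXXIII': Check the rules: uses only the symbols I, V, X, L, C, D, M; no symbol is repeated more than three times in a row; V, L and D each appear at most once; no smaller symbol precedes a larger one (values never increase from left to right). Value: M (1000) + C (100) + C (100) + L (50) + X (10) + X (10) + X (10) + I (1) + I (1) + I (1) = 1283. So it is a valid standard Roman numeral.

Yes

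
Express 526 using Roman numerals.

Convert 526 to Roman numerals:
  526 contains 1×500 (D)
  26 contains 2×10 (XX)
  6 contains 1×5 (V)
  1 contains 1×1 (I)

DXXVI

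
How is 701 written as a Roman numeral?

Convert 701 to Roman numerals:
  701 contains 1×500 (D)
  201 contains 2×100 (CC)
  1 contains 1×1 (I)

DCCI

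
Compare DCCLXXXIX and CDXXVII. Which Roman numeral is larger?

DCCLXXXIX = 789
CDXXVII = 427
789 is larger

DCCLXXXIX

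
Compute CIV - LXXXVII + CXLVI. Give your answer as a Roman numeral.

CIV = 104, LXXXVII = 87, CXLVI = 146
104 - 87 = 17
17 + 146 = 163

CLXIII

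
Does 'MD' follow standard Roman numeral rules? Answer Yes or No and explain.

'MD': Check the rules: uses only the symbols I, V, X, L, C, D, M; no symbol is repeated more than three times in a row; V, L and D each appear at most once; no smaller symbol precedes a larger one (values never increase from left to right). Value: M (1000) + D (500) = 1500. So it is a valid standard Roman numeral.

Yes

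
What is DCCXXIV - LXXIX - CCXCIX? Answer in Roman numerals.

DCCXXIV = 724, LXXIX = 79, CCXCIX = 299
724 - 79 = 645
645 - 299 = 346

CCCXLVI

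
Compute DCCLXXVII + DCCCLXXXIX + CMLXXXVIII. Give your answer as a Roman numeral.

DCCLXXVII = 777, DCCCLXXXIX = 889, CMLXXXVIII = 988
777 + 889 = 1666
1666 + 988 = 2654

MMDCLIV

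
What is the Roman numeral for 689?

Convert 689 to Roman numerals:
  689 contains 1×500 (D)
  189 contains 1×100 (C)
  89 contains 1×50 (L)
  39 contains 3×10 (XXX)
  9 contains 1×9 (IX)

DCLXXXIX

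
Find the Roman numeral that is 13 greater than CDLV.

CDLV = 455
455 + 13 = 468

CDLXVIII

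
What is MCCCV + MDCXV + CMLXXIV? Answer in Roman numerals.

MCCCV = 1305, MDCXV = 1615, CMLXXIV = 974
1305 + 1615 = 2920
2920 + 974 = 3894

MMMDCCCXCIV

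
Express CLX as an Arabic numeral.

CLX: C=100, L=50, X=10
100 + 50 + 10 = 160

160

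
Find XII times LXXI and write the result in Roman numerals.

XII = 12
LXXI = 71
12 × 71 = 852

DCCCLII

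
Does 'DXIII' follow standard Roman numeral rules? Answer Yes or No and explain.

'DXIII': Check the rules: uses only the symbols I, V, X, L, C, D, M; no symbol is repeated more than three times in a row; V, L and D each appear at most once; no smaller symbol precedes a larger one (values never increase from left to right). Value: D (500) + X (10) + I (1) + I (1) + I (1) = 513. So it is a valid standard Roman numeral.

Yes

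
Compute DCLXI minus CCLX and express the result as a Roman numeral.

DCLXI = 661
CCLX = 260
661 - 260 = 401

CDI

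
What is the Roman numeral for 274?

Convert 274 to Roman numerals:
  274 contains 2×100 (CC)
  74 contains 1×50 (L)
  24 contains 2×10 (XX)
  4 contains 1×4 (IV)

CCLXXIV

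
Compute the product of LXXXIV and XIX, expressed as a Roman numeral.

LXXXIV = 84
XIX = 19
84 × 19 = 1596

MDXCVI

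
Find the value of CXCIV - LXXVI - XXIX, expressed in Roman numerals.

CXCIV = 194, LXXVI = 76, XXIX = 29
194 - 76 = 118
118 - 29 = 89

LXXXIX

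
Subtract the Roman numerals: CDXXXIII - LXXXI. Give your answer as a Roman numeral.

CDXXXIII = 433
LXXXI = 81
433 - 81 = 352

CCCLII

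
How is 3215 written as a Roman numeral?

Convert 3215 to Roman numerals:
  3215 contains 3×1000 (MMM)
  215 contains 2×100 (CC)
  15 contains 1×10 (X)
  5 contains 1×5 (V)

MMMCCXV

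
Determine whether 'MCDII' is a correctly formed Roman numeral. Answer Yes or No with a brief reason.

'MCDII': Check the rules: uses only the symbols I, V, X, L, C, D, M; no symbol is repeated more than three times in a row; V, L and D each appear at most once; the only place a smaller symbol precedes a larger one is the allowed subtractive pair CD, the symbol right after such a pair (if any) is smaller than the pair's first symbol, and otherwise the values never increase from left to right. Value: M (1000) + CD (400) + I (1) + I (1) = 1402. So it is a valid standard Roman numeral.

Yes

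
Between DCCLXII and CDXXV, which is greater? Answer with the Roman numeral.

DCCLXII = 762
CDXXV = 425
762 is larger

DCCLXII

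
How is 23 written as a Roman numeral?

Convert 23 to Roman numerals:
  23 contains 2×10 (XX)
  3 contains 3×1 (III)

XXIII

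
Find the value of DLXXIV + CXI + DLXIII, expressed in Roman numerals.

DLXXIV = 574, CXI = 111, DLXIII = 563
574 + 111 = 685
685 + 563 = 1248

MCCXLVIII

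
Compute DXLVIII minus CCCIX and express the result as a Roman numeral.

DXLVIII = 548
CCCIX = 309
548 - 309 = 239

CCXXXIX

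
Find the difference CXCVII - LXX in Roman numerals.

CXCVII = 197
LXX = 70
197 - 70 = 127

CXXVII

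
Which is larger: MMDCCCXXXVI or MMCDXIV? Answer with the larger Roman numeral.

MMDCCCXXXVI = 2836
MMCDXIV = 2414
2836 is larger

MMDCCCXXXVI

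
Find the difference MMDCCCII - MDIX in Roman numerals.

MMDCCCII = 2802
MDIX = 1509
2802 - 1509 = 1293

MCCXCIII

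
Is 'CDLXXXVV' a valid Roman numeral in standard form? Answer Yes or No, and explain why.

'CDLXXXVV': V should not appear more than once

No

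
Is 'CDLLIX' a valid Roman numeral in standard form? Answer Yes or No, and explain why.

'CDLLIX': L should not appear more than once

No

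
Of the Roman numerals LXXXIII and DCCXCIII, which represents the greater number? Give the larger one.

LXXXIII = 83
DCCXCIII = 793
793 is larger

DCCXCIII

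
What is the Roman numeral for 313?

Convert 313 to Roman numerals:
  313 contains 3×100 (CCC)
  13 contains 1×10 (X)
  3 contains 3×1 (III)

CCCXIII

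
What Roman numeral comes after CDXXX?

CDXXX = 430; next is 431

CDXXXI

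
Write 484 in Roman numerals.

Convert 484 to Roman numerals:
  484 contains 1×400 (CD)
  84 contains 1×50 (L)
  34 contains 3×10 (XXX)
  4 contains 1×4 (IV)

CDLXXXIV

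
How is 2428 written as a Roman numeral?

Convert 2428 to Roman numerals:
  2428 contains 2×1000 (MM)
  428 contains 1×400 (CD)
  28 contains 2×10 (XX)
  8 contains 1×5 (V)
  3 contains 3×1 (III)

MMCDXXVIII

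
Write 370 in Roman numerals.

Convert 370 to Roman numerals:
  370 contains 3×100 (CCC)
  70 contains 1×50 (L)
  20 contains 2×10 (XX)

CCCLXX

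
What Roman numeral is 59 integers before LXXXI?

LXXXI = 81
81 - 59 = 22

XXII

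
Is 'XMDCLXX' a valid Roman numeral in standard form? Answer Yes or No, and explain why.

'XMDCLXX': Invalid subtractive combination: XM

No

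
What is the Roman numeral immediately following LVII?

LVII = 57; next is 58

LVIII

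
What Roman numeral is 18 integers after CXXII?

CXXII = 122
122 + 18 = 140

CXL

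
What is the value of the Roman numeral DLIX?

DLIX: D=500, L=50, IX=9
500 + 50 + 9 = 559

559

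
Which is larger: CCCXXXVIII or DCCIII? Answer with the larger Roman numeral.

CCCXXXVIII = 338
DCCIII = 703
703 is larger

DCCIII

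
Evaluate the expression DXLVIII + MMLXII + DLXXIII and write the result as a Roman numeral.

DXLVIII = 548, MMLXII = 2062, DLXXIII = 573
548 + 2062 = 2610
2610 + 573 = 3183

MMMCLXXXIII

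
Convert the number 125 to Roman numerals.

Convert 125 to Roman numerals:
  125 contains 1×100 (C)
  25 contains 2×10 (XX)
  5 contains 1×5 (V)

CXXV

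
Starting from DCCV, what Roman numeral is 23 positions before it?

DCCV = 705
705 - 23 = 682

DCLXXXII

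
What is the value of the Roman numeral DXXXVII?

DXXXVII: D=500, X=10, X=10, X=10, V=5, I=1, I=1
500 + 10 + 10 + 10 + 5 + 1 + 1 = 537

537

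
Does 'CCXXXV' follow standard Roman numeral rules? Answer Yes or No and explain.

'CCXXXV': Check the rules: uses only the symbols I, V, X, L, C, D, M; no symbol is repeated more than three times in a row; V, L and D each appear at most once; no smaller symbol precedes a larger one (values never increase from left to right). Value: C (100) + C (100) + X (10) + X (10) + X (10) + V (5) = 235. So it is a valid standard Roman numeral.

Yes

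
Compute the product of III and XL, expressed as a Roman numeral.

III = 3
XL = 40
3 × 40 = 120

CXX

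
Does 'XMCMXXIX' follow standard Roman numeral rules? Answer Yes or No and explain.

'XMCMXXIX': Invalid subtractive combination: XM

No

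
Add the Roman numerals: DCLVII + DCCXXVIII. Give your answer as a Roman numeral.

DCLVII = 657
DCCXXVIII = 728
657 + 728 = 1385

MCCCLXXXV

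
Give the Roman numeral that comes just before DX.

DX = 510; previous is 509

DIX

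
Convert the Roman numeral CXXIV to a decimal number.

CXXIV: C=100, X=10, X=10, IV=4
100 + 10 + 10 + 4 = 124

124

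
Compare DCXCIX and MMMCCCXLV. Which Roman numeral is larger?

DCXCIX = 699
MMMCCCXLV = 3345
3345 is larger

MMMCCCXLV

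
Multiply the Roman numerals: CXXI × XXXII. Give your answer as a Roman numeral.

CXXI = 121
XXXII = 32
121 × 32 = 3872

MMMDCCCLXXII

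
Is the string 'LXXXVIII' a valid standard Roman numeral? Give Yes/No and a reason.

'LXXXVIII': Check the rules: uses only the symbols I, V, X, L, C, D, M; no symbol is repeated more than three times in a row; V, L and D each appear at most once; no smaller symbol precedes a larger one (values never increase from left to right). Value: L (50) + X (10) + X (10) + X (10) + V (5) + I (1) + I (1) + I (1) = 88. So it is a valid standard Roman numeral.

Yes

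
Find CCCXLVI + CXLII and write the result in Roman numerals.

CCCXLVI = 346
CXLII = 142
346 + 142 = 488

CDLXXXVIII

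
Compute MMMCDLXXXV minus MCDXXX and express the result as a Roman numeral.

MMMCDLXXXV = 3485
MCDXXX = 1430
3485 - 1430 = 2055

MMLV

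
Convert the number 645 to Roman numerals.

Convert 645 to Roman numerals:
  645 contains 1×500 (D)
  145 contains 1×100 (C)
  45 contains 1×40 (XL)
  5 contains 1×5 (V)

DCXLV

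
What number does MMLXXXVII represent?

MMLXXXVII: M=1000, M=1000, L=50, X=10, X=10, X=10, V=5, I=1, I=1
1000 + 1000 + 50 + 10 + 10 + 10 + 5 + 1 + 1 = 2087

2087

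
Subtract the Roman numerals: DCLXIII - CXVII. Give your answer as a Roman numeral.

DCLXIII = 663
CXVII = 117
663 - 117 = 546

DXLVI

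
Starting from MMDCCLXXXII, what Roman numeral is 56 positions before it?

MMDCCLXXXII = 2782
2782 - 56 = 2726

MMDCCXXVI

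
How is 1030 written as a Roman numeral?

Convert 1030 to Roman numerals:
  1030 contains 1×1000 (M)
  30 contains 3×10 (XXX)

MXXX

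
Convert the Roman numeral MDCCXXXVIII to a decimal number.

MDCCXXXVIII: M=1000, D=500, C=100, C=100, X=10, X=10, X=10, V=5, I=1, I=1, I=1
1000 + 500 + 100 + 100 + 10 + 10 + 10 + 5 + 1 + 1 + 1 = 1738

1738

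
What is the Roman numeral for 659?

Convert 659 to Roman numerals:
  659 contains 1×500 (D)
  159 contains 1×100 (C)
  59 contains 1×50 (L)
  9 contains 1×9 (IX)

DCLIX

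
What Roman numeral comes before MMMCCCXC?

MMMCCCXC = 3390, so the previous integer is 3390 - 1 = 3389

MMMCCCLXXXIX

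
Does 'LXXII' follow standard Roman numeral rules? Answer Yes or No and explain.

'LXXII': Check the rules: uses only the symbols I, V, X, L, C, D, M; no symbol is repeated more than three times in a row; V, L and D each appear at most once; no smaller symbol precedes a larger one (values never increase from left to right). Value: L (50) + X (10) + X (10) + I (1) + I (1) = 72. So it is a valid standard Roman numeral.

Yes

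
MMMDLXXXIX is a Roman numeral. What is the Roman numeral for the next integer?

MMMDLXXXIX = 3589; next is 3590

MMMDXC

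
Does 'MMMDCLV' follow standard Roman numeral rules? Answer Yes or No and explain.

'MMMDCLV': Check the rules: uses only the symbols I, V, X, L, C, D, M; no symbol is repeated more than three times in a row; V, L and D each appear at most once; no smaller symbol precedes a larger one (values never increase from left to right). Value: M (1000) + M (1000) + M (1000) + D (500) + C (100) + L (50) + V (5) = 3655. So it is a valid standard Roman numeral.

Yes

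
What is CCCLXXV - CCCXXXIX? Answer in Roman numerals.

CCCLXXV = 375
CCCXXXIX = 339
375 - 339 = 36

XXXVI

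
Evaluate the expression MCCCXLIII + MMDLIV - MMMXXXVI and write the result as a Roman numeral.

MCCCXLIII = 1343, MMDLIV = 2554, MMMXXXVI = 3036
1343 + 2554 = 3897
3897 - 3036 = 861

DCCCLXI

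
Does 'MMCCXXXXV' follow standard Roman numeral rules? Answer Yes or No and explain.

'MMCCXXXXV': More than 3 consecutive X's

No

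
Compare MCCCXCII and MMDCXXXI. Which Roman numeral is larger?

MCCCXCII = 1392
MMDCXXXI = 2631
2631 is larger

MMDCXXXI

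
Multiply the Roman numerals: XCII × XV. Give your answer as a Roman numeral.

XCII = 92
XV = 15
92 × 15 = 1380

MCCCLXXX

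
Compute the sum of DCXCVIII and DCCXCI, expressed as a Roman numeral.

DCXCVIII = 698
DCCXCI = 791
698 + 791 = 1489

MCDLXXXIX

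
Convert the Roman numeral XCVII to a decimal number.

XCVII: XC=90, V=5, I=1, I=1
90 + 5 + 1 + 1 = 97

97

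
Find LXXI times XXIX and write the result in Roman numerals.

LXXI = 71
XXIX = 29
71 × 29 = 2059

MMLIX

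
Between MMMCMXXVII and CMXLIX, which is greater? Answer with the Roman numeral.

MMMCMXXVII = 3927
CMXLIX = 949
3927 is larger

MMMCMXXVII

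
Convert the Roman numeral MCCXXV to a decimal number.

MCCXXV: M=1000, C=100, C=100, X=10, X=10, V=5
1000 + 100 + 100 + 10 + 10 + 5 = 1225

1225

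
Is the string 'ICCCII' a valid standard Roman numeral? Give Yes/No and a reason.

'ICCCII': Invalid subtractive combination: IC

No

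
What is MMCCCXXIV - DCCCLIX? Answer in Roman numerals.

MMCCCXXIV = 2324
DCCCLIX = 859
2324 - 859 = 1465

MCDLXV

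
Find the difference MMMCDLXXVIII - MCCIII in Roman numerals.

MMMCDLXXVIII = 3478
MCCIII = 1203
3478 - 1203 = 2275

MMCCLXXV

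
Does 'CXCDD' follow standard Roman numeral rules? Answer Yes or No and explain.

'CXCDD': D should not appear more than once

No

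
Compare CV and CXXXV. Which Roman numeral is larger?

CV = 105
CXXXV = 135
135 is larger

CXXXV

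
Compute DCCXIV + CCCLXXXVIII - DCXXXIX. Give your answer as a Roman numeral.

DCCXIV = 714, CCCLXXXVIII = 388, DCXXXIX = 639
714 + 388 = 1102
1102 - 639 = 463

CDLXIII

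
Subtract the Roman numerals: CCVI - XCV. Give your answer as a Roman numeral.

CCVI = 206
XCV = 95
206 - 95 = 111

CXI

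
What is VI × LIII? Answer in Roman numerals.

VI = 6
LIII = 53
6 × 53 = 318

CCCXVIII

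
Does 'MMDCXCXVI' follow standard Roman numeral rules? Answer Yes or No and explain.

'MMDCXCXVI': X cannot come right after the subtractive pair XC: once X is subtracted in XC, the next symbol must be smaller than X

No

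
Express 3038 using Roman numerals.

Convert 3038 to Roman numerals:
  3038 contains 3×1000 (MMM)
  38 contains 3×10 (XXX)
  8 contains 1×5 (V)
  3 contains 3×1 (III)

MMMXXXVIII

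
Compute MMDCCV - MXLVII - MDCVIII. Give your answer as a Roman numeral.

MMDCCV = 2705, MXLVII = 1047, MDCVIII = 1608
2705 - 1047 = 1658
1658 - 1608 = 50

L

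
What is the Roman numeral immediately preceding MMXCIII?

MMXCIII = 2093; previous is 2092

MMXCII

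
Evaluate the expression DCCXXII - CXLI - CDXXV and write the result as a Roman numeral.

DCCXXII = 722, CXLI = 141, CDXXV = 425
722 - 141 = 581
581 - 425 = 156

CLVI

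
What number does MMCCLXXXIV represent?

MMCCLXXXIV: M=1000, M=1000, C=100, C=100, L=50, X=10, X=10, X=10, IV=4
1000 + 1000 + 100 + 100 + 50 + 10 + 10 + 10 + 4 = 2284

2284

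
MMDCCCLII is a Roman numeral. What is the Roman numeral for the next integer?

MMDCCCLII = 2852, so the next integer is 2852 + 1 = 2853

MMDCCCLIII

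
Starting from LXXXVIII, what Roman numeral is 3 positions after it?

LXXXVIII = 88
88 + 3 = 91

XCI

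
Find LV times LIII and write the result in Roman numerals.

LV = 55
LIII = 53
55 × 53 = 2915

MMCMXV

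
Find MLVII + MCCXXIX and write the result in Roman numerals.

MLVII = 1057
MCCXXIX = 1229
1057 + 1229 = 2286

MMCCLXXXVI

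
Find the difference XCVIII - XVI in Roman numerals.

XCVIII = 98
XVI = 16
98 - 16 = 82

LXXXII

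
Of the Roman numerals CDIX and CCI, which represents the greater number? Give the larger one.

CDIX = 409
CCI = 201
409 is larger

CDIX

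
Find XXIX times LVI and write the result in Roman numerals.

XXIX = 29
LVI = 56
29 × 56 = 1624

MDCXXIV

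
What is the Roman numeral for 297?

Convert 297 to Roman numerals:
  297 contains 2×100 (CC)
  97 contains 1×90 (XC)
  7 contains 1×5 (V)
  2 contains 2×1 (II)

CCXCVII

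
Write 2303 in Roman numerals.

Convert 2303 to Roman numerals:
  2303 contains 2×1000 (MM)
  303 contains 3×100 (CCC)
  3 contains 3×1 (III)

MMCCCIII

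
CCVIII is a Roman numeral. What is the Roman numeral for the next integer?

CCVIII = 208, so the next integer is 208 + 1 = 209

CCIX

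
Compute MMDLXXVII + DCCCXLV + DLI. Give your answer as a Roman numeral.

MMDLXXVII = 2577, DCCCXLV = 845, DLI = 551
2577 + 845 = 3422
3422 + 551 = 3973

MMMCMLXXIII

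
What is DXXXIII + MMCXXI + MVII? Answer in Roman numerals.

DXXXIII = 533, MMCXXI = 2121, MVII = 1007
533 + 2121 = 2654
2654 + 1007 = 3661

MMMDCLXI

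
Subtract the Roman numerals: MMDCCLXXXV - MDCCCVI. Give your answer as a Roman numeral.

MMDCCLXXXV = 2785
MDCCCVI = 1806
2785 - 1806 = 979

CMLXXIX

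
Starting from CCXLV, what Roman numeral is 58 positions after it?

CCXLV = 245
245 + 58 = 303

CCCIII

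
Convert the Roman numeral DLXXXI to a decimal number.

DLXXXI: D=500, L=50, X=10, X=10, X=10, I=1
500 + 50 + 10 + 10 + 10 + 1 = 581

581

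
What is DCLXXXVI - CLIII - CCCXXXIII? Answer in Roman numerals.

DCLXXXVI = 686, CLIII = 153, CCCXXXIII = 333
686 - 153 = 533
533 - 333 = 200

CC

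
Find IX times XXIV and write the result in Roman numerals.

IX = 9
XXIV = 24
9 × 24 = 216

CCXVI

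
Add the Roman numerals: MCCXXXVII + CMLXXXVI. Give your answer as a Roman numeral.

MCCXXXVII = 1237
CMLXXXVI = 986
1237 + 986 = 2223

MMCCXXIII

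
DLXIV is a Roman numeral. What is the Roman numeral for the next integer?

DLXIV = 564, so the next integer is 564 + 1 = 565

DLXV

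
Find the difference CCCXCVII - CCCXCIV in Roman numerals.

CCCXCVII = 397
CCCXCIV = 394
397 - 394 = 3

III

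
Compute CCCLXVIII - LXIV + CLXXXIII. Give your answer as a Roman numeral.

CCCLXVIII = 368, LXIV = 64, CLXXXIII = 183
368 - 64 = 304
304 + 183 = 487

CDLXXXVII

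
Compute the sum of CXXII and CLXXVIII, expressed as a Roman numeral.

CXXII = 122
CLXXVIII = 178
122 + 178 = 300

CCC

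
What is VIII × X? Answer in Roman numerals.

VIII = 8
X = 10
8 × 10 = 80

LXXX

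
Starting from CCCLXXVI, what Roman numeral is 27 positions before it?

CCCLXXVI = 376
376 - 27 = 349

CCCXLIX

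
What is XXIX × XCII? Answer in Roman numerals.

XXIX = 29
XCII = 92
29 × 92 = 2668

MMDCLXVIII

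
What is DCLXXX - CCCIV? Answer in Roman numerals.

DCLXXX = 680
CCCIV = 304
680 - 304 = 376

CCCLXXVI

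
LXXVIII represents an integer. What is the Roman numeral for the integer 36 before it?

LXXVIII = 78
78 - 36 = 42

XLII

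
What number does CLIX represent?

CLIX: C=100, L=50, IX=9
100 + 50 + 9 = 159

159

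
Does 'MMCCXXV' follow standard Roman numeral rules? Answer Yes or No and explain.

'MMCCXXV': Check the rules: uses only the symbols I, V, X, L, C, D, M; no symbol is repeated more than three times in a row; V, L and D each appear at most once; no smaller symbol precedes a larger one (values never increase from left to right). Value: M (1000) + M (1000) + C (100) + C (100) + X (10) + X (10) + V (5) = 2225. So it is a valid standard Roman numeral.

Yes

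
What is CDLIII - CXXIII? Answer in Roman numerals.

CDLIII = 453
CXXIII = 123
453 - 123 = 330

CCCXXX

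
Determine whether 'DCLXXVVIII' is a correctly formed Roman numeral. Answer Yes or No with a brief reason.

'DCLXXVVIII': V should not appear more than once

No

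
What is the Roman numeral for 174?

Convert 174 to Roman numerals:
  174 contains 1×100 (C)
  74 contains 1×50 (L)
  24 contains 2×10 (XX)
  4 contains 1×4 (IV)

CLXXIV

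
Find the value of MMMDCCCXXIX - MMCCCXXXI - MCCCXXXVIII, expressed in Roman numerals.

MMMDCCCXXIX = 3829, MMCCCXXXI = 2331, MCCCXXXVIII = 1338
3829 - 2331 = 1498
1498 - 1338 = 160

CLX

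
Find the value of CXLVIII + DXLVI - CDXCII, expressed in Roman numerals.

CXLVIII = 148, DXLVI = 546, CDXCII = 492
148 + 546 = 694
694 - 492 = 202

CCII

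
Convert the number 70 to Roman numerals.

Convert 70 to Roman numerals:
  70 contains 1×50 (L)
  20 contains 2×10 (XX)

LXX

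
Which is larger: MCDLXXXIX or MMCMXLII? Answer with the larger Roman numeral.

MCDLXXXIX = 1489
MMCMXLII = 2942
2942 is larger

MMCMXLII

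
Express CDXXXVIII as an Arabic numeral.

CDXXXVIII: CD=400, X=10, X=10, X=10, V=5, I=1, I=1, I=1
400 + 10 + 10 + 10 + 5 + 1 + 1 + 1 = 438

438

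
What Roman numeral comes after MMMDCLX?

MMMDCLX = 3660; next is 3661

MMMDCLXI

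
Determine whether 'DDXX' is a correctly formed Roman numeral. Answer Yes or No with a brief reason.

'DDXX': D should not appear more than once

No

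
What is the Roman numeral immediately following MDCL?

MDCL = 1650, so the next integer is 1650 + 1 = 1651

MDCLI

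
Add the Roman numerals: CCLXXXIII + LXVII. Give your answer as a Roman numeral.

CCLXXXIII = 283
LXVII = 67
283 + 67 = 350

CCCL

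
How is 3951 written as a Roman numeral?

Convert 3951 to Roman numerals:
  3951 contains 3×1000 (MMM)
  951 contains 1×900 (CM)
  51 contains 1×50 (L)
  1 contains 1×1 (I)

MMMCMLI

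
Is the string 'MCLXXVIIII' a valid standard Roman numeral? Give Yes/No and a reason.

'MCLXXVIIII': More than 3 consecutive I's

No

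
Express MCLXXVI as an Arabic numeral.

MCLXXVI: M=1000, C=100, L=50, X=10, X=10, V=5, I=1
1000 + 100 + 50 + 10 + 10 + 5 + 1 = 1176

1176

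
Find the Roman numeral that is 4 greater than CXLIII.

CXLIII = 143
143 + 4 = 147

CXLVII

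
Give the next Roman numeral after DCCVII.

DCCVII = 707, so the next integer is 707 + 1 = 708

DCCVIII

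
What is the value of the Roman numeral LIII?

LIII: L=50, I=1, I=1, I=1
50 + 1 + 1 + 1 = 53

53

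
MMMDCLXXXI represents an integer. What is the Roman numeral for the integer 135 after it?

MMMDCLXXXI = 3681
3681 + 135 = 3816

MMMDCCCXVI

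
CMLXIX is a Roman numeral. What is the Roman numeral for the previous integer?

CMLXIX = 969; previous is 968

CMLXVIII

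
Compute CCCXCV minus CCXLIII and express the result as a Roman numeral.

CCCXCV = 395
CCXLIII = 243
395 - 243 = 152

CLII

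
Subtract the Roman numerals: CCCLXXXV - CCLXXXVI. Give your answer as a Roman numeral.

CCCLXXXV = 385
CCLXXXVI = 286
385 - 286 = 99

XCIX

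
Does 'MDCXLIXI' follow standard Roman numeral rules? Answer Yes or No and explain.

'MDCXLIXI': I cannot come right after the subtractive pair IX: once I is subtracted in IX, the next symbol must be smaller than I

No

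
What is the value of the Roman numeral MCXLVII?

MCXLVII: M=1000, C=100, XL=40, V=5, I=1, I=1
1000 + 100 + 40 + 5 + 1 + 1 = 1147

1147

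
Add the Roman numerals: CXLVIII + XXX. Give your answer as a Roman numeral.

CXLVIII = 148
XXX = 30
148 + 30 = 178

CLXXVIII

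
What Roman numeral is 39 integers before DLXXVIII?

DLXXVIII = 578
578 - 39 = 539

DXXXIX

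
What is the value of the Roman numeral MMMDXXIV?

MMMDXXIV: M=1000, M=1000, M=1000, D=500, X=10, X=10, IV=4
1000 + 1000 + 1000 + 500 + 10 + 10 + 4 = 3524

3524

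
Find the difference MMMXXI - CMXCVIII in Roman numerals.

MMMXXI = 3021
CMXCVIII = 998
3021 - 998 = 2023

MMXXIII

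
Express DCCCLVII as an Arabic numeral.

DCCCLVII: D=500, C=100, C=100, C=100, L=50, V=5, I=1, I=1
500 + 100 + 100 + 100 + 50 + 5 + 1 + 1 = 857

857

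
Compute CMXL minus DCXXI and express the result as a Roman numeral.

CMXL = 940
DCXXI = 621
940 - 621 = 319

CCCXIX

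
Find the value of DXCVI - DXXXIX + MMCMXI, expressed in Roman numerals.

DXCVI = 596, DXXXIX = 539, MMCMXI = 2911
596 - 539 = 57
57 + 2911 = 2968

MMCMLXVIII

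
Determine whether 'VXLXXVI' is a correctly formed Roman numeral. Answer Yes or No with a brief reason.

'VXLXXVI': V should not appear more than once

No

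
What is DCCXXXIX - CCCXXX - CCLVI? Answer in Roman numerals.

DCCXXXIX = 739, CCCXXX = 330, CCLVI = 256
739 - 330 = 409
409 - 256 = 153

CLIII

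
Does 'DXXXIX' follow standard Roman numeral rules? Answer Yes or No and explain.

'DXXXIX': Check the rules: uses only the symbols I, V, X, L, C, D, M; no symbol is repeated more than three times in a row; V, L and D each appear at most once; the only place a smaller symbol precedes a larger one is the allowed subtractive pair IX, the symbol right after such a pair (if any) is smaller than the pair's first symbol, and otherwise the values never increase from left to right. Value: D (500) + X (10) + X (10) + X (10) + IX (9) = 539. So it is a valid standard Roman numeral.

Yes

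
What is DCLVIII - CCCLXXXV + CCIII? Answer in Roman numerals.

DCLVIII = 658, CCCLXXXV = 385, CCIII = 203
658 - 385 = 273
273 + 203 = 476

CDLXXVI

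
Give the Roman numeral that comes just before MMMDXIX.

MMMDXIX = 3519; previous is 3518

MMMDXVIII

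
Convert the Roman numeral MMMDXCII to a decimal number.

MMMDXCII: M=1000, M=1000, M=1000, D=500, XC=90, I=1, I=1
1000 + 1000 + 1000 + 500 + 90 + 1 + 1 = 3592

3592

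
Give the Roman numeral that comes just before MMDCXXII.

MMDCXXII = 2622, so the previous integer is 2622 - 1 = 2621

MMDCXXI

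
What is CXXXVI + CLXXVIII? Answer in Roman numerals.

CXXXVI = 136
CLXXVIII = 178
136 + 178 = 314

CCCXIV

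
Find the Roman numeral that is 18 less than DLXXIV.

DLXXIV = 574
574 - 18 = 556

DLVI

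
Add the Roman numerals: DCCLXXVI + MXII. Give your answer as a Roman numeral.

DCCLXXVI = 776
MXII = 1012
776 + 1012 = 1788

MDCCLXXXVIII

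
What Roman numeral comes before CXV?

CXV = 115, so the previous integer is 115 - 1 = 114

CXIV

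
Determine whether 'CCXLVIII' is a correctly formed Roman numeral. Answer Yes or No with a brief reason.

'CCXLVIII': Check the rules: uses only the symbols I, V, X, L, C, D, M; no symbol is repeated more than three times in a row; V, L and D each appear at most once; the only place a smaller symbol precedes a larger one is the allowed subtractive pair XL, the symbol right after such a pair (if any) is smaller than the pair's first symbol, and otherwise the values never increase from left to right. Value: C (100) + C (100) + XL (40) + V (5) + I (1) + I (1) + I (1) = 248. So it is a valid standard Roman numeral.

Yes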